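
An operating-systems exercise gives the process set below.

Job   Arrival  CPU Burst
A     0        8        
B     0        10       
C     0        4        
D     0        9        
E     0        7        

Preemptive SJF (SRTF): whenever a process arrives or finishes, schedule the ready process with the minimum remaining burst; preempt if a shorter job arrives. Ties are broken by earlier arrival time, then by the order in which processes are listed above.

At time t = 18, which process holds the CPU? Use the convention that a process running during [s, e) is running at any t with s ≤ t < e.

Schedule: | C 0-4 | E 4-11 | A 11-19 | D 19-28 | B 28-38 |
Completion: A=19  B=38  C=4  D=28  E=11
Turnaround (C−A): A=19  B=38  C=4  D=28  E=11

A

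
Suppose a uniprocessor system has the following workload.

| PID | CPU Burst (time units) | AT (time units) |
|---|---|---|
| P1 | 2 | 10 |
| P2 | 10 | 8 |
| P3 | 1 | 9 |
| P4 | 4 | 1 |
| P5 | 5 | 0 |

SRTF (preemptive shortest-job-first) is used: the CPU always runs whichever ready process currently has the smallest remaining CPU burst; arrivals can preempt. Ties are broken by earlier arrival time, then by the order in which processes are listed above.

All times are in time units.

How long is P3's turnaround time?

1

Timeline: | P5 0-5 | P4 5-9 | P3 9-10 | P1 10-12 | P2 12-22 |
Completion: P1=12  P2=22  P3=10  P4=9  P5=5
Turnaround (C−A): P1=2  P2=14  P3=1  P4=8  P5=5
Turnaround(P3) = completion − arrival = 10 − 9 = 1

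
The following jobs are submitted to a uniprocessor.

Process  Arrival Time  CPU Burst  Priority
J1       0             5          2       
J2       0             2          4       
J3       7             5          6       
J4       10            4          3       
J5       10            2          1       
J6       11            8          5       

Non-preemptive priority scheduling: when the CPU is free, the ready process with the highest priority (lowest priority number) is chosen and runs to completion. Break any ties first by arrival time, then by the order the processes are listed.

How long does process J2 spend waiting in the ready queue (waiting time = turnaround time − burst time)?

5

Gantt: | J1 0-5 | J2 5-7 | J3 7-12 | J5 12-14 | J4 14-18 | J6 18-26 |
Completion: J1=5  J2=7  J3=12  J4=18  J5=14  J6=26
Waiting(J2) = turnaround − burst = 7 − 2 = 5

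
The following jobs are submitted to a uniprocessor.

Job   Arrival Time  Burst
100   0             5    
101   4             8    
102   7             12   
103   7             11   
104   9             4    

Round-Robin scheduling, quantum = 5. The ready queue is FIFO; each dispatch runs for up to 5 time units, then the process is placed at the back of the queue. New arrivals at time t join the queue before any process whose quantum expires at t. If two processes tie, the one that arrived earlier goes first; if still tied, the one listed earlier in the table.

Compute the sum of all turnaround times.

Gantt: | 100 0-5 | 101 5-10 | 102 10-15 | 103 15-20 | 104 20-24 | 101 24-27 | 102 27-32 | 103 32-37 | 102 37-39 | 103 39-40 |
Completion: 100=5  101=27  102=39  103=40  104=24
Turnaround (C−A): 100=5  101=23  102=32  103=33  104=15
Turnaround = completion − arrival: 100=5, 101=23, 102=32, 103=33, 104=15
Total turnaround = 5 + 23 + 32 + 33 + 15 = 108

108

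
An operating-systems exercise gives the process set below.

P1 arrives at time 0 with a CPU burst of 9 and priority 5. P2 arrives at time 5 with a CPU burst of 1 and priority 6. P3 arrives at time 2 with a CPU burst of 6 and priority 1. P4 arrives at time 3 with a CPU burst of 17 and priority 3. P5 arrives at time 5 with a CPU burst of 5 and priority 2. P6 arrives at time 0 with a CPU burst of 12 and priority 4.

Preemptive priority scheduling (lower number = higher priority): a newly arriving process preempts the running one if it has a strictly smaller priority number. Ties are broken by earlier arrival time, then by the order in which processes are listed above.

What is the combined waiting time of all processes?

Gantt: | P6 0-2 | P3 2-8 | P5 8-13 | P4 13-30 | P6 30-40 | P1 40-49 | P2 49-50 |
Completion: P1=49  P2=50  P3=8  P4=30  P5=13  P6=40
Turnaround (C−A): P1=49  P2=45  P3=6  P4=27  P5=8  P6=40
Waiting = turnaround − burst: P1=40, P2=44, P3=0, P4=10, P5=3, P6=28
Total waiting = 40 + 44 + 0 + 10 + 3 + 28 = 125

125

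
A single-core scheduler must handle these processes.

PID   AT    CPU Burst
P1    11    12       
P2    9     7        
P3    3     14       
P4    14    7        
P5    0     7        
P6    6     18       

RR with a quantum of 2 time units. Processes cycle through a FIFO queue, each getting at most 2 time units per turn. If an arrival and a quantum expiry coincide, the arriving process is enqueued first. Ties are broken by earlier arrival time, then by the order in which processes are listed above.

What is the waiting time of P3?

40

Gantt: | P5 0-4 | P3 4-6 | P5 6-8 | P6 8-10 | P3 10-12 | P5 12-13 | P2 13-15 | P6 15-17 | P1 17-19 | P3 19-21 | P4 21-23 | P2 23-25 | P6 25-27 | P1 27-29 | P3 29-31 | P4 31-33 | P2 33-35 | P6 35-37 | P1 37-39 | P3 39-41 | P4 41-43 | P2 43-44 | P6 44-46 | P1 46-48 | P3 48-50 | P4 50-51 | P6 51-53 | P1 53-55 | P3 55-57 | P6 57-59 | P1 59-61 | P6 61-65 |
Completion: P1=61  P2=44  P3=57  P4=51  P5=13  P6=65
Waiting(P3) = turnaround − burst = 54 − 14 = 40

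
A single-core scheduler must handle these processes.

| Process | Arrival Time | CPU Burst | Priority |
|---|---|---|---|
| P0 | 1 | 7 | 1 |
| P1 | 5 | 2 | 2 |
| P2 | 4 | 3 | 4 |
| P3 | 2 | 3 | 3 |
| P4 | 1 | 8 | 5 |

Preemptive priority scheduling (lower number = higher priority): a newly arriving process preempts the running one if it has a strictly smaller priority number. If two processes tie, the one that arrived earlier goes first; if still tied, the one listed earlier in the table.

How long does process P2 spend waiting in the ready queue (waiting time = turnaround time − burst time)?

Schedule: | idle 0-1 | P0 1-8 | P1 8-10 | P3 10-13 | P2 13-16 | P4 16-24 |
Completion: P0=8  P1=10  P2=16  P3=13  P4=24
Turnaround (C−A): P0=7  P1=5  P2=12  P3=11  P4=23
Waiting(P2) = turnaround − burst = 12 − 3 = 9

9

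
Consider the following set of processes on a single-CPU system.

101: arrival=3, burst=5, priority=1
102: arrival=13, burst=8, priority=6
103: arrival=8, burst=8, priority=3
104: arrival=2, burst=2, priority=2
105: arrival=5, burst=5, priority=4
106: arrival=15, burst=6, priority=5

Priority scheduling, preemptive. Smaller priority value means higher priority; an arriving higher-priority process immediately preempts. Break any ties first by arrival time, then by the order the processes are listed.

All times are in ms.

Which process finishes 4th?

Timeline: | idle 0-2 | 104 2-3 | 101 3-8 | 104 8-9 | 103 9-17 | 105 17-22 | 106 22-28 | 102 28-36 |
Completion: 101=8  102=36  103=17  104=9  105=22  106=28
Turnaround (C−A): 101=5  102=23  103=9  104=7  105=17  106=13
Finish order: 101 → 104 → 103 → 105 → 106 → 102

105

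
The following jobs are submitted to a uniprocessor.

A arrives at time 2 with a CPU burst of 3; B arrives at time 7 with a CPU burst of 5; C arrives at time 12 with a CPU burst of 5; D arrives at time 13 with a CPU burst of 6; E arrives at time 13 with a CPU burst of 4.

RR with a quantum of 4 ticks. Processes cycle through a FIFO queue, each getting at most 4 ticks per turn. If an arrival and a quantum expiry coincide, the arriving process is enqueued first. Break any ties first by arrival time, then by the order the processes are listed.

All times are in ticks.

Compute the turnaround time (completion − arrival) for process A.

Schedule: | idle 0-2 | A 2-5 | idle 5-7 | B 7-12 | C 12-16 | D 16-20 | E 20-24 | C 24-25 | D 25-27 |
Completion: A=5  B=12  C=25  D=27  E=24
Turnaround (C−A): A=3  B=5  C=13  D=14  E=11
Turnaround(A) = completion − arrival = 5 − 2 = 3

3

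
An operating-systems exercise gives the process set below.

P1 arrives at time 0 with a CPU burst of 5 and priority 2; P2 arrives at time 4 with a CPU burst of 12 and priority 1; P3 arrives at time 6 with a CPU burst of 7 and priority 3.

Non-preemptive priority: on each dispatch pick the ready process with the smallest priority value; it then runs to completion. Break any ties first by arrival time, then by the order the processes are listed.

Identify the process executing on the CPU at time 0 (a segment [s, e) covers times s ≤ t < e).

P1

Gantt: | P1 0-5 | P2 5-17 | P3 17-24 |
Completion: P1=5  P2=17  P3=24
Turnaround (C−A): P1=5  P2=13  P3=18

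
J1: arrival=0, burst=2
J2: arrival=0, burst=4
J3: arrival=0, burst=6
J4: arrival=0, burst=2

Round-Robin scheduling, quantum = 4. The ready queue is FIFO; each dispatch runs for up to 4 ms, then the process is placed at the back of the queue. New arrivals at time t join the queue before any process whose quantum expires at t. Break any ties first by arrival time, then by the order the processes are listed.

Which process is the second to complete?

Schedule: | J1 0-2 | J2 2-6 | J3 6-10 | J4 10-12 | J3 12-14 |
Completion: J1=2  J2=6  J3=14  J4=12
Finish order: J1 → J2 → J4 → J3

J2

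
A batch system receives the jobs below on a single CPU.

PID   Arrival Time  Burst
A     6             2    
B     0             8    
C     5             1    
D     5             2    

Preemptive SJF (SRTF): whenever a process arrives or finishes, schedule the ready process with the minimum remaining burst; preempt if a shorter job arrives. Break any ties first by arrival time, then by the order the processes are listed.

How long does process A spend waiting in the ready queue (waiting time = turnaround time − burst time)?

Schedule: | B 0-5 | C 5-6 | D 6-8 | A 8-10 | B 10-13 |
Completion: A=10  B=13  C=6  D=8
Turnaround (C−A): A=4  B=13  C=1  D=3
Waiting(A) = turnaround − burst = 4 − 2 = 2

2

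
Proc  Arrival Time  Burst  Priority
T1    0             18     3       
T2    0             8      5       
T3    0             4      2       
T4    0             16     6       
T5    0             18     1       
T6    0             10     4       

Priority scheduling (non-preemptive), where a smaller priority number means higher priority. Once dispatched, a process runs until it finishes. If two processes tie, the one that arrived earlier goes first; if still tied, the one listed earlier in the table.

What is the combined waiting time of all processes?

188

Gantt: | T5 0-18 | T3 18-22 | T1 22-40 | T6 40-50 | T2 50-58 | T4 58-74 |
Completion: T1=40  T2=58  T3=22  T4=74  T5=18  T6=50
Waiting = turnaround − burst: T1=22, T2=50, T3=18, T4=58, T5=0, T6=40
Total waiting = 22 + 50 + 18 + 58 + 0 + 40 = 188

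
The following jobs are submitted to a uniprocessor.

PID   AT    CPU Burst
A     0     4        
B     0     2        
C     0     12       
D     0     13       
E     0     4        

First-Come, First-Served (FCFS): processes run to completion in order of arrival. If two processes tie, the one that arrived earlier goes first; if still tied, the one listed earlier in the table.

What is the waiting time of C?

6

Schedule: | A 0-4 | B 4-6 | C 6-18 | D 18-31 | E 31-35 |
Completion: A=4  B=6  C=18  D=31  E=35
Turnaround (C−A): A=4  B=6  C=18  D=31  E=35
Waiting(C) = turnaround − burst = 18 − 12 = 6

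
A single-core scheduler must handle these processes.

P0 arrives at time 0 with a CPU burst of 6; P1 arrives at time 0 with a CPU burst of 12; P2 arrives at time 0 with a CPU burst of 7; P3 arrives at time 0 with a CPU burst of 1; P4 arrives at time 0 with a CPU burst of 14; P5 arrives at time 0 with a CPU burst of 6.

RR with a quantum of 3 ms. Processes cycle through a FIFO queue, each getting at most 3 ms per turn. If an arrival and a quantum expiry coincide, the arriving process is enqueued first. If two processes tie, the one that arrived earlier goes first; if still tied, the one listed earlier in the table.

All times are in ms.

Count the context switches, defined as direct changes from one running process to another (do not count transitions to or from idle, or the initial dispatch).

15

Timeline: | P0 0-3 | P1 3-6 | P2 6-9 | P3 9-10 | P4 10-13 | P5 13-16 | P0 16-19 | P1 19-22 | P2 22-25 | P4 25-28 | P5 28-31 | P1 31-34 | P2 34-35 | P4 35-38 | P1 38-41 | P4 41-46 |
Completion: P0=19  P1=41  P2=35  P3=10  P4=46  P5=31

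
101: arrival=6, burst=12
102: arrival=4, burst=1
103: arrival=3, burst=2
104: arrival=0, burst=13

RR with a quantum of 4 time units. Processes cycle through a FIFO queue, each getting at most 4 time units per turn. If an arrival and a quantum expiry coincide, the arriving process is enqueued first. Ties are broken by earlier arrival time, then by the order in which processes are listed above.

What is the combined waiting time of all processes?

24

Schedule: | 104 0-4 | 103 4-6 | 102 6-7 | 104 7-11 | 101 11-15 | 104 15-19 | 101 19-23 | 104 23-24 | 101 24-28 |
Completion: 101=28  102=7  103=6  104=24
Turnaround (C−A): 101=22  102=3  103=3  104=24
Waiting = turnaround − burst: 101=10, 102=2, 103=1, 104=11
Total waiting = 10 + 2 + 1 + 11 = 24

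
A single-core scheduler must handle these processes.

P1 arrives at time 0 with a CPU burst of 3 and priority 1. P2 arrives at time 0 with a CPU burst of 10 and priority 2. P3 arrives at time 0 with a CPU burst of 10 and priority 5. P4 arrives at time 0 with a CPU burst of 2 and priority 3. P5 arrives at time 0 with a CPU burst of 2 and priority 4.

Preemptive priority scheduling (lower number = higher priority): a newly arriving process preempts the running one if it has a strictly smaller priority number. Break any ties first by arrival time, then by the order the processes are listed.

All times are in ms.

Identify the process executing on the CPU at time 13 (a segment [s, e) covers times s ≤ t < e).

P4

Gantt: | P1 0-3 | P2 3-13 | P4 13-15 | P5 15-17 | P3 17-27 |
Completion: P1=3  P2=13  P3=27  P4=15  P5=17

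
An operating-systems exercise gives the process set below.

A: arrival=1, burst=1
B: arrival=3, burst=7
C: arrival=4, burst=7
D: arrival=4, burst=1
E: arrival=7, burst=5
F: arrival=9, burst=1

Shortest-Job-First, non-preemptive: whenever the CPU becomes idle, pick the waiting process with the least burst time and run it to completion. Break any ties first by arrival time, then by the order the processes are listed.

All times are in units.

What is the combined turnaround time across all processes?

48

Schedule: | idle 0-1 | A 1-2 | idle 2-3 | B 3-10 | D 10-11 | F 11-12 | E 12-17 | C 17-24 |
Completion: A=2  B=10  C=24  D=11  E=17  F=12
Turnaround (C−A): A=1  B=7  C=20  D=7  E=10  F=3
Turnaround = completion − arrival: A=1, B=7, C=20, D=7, E=10, F=3
Total turnaround = 1 + 7 + 20 + 7 + 10 + 3 = 48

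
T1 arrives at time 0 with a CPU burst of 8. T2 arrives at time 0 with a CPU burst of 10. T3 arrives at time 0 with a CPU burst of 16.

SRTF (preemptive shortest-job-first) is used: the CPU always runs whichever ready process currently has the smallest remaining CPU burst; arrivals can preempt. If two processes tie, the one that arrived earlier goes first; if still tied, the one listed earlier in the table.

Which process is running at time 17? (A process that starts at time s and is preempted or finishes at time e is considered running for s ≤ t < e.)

T2

Timeline: | T1 0-8 | T2 8-18 | T3 18-34 |
Completion: T1=8  T2=18  T3=34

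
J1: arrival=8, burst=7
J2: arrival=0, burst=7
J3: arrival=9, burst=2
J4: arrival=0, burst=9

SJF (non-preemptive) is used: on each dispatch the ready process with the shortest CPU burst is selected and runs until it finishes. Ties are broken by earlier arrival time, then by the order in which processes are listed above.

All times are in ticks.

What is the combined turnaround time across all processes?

49

Gantt: | J2 0-7 | J4 7-16 | J3 16-18 | J1 18-25 |
Completion: J1=25  J2=7  J3=18  J4=16
Turnaround (C−A): J1=17  J2=7  J3=9  J4=16
Turnaround = completion − arrival: J1=17, J2=7, J3=9, J4=16
Total turnaround = 17 + 7 + 9 + 16 = 49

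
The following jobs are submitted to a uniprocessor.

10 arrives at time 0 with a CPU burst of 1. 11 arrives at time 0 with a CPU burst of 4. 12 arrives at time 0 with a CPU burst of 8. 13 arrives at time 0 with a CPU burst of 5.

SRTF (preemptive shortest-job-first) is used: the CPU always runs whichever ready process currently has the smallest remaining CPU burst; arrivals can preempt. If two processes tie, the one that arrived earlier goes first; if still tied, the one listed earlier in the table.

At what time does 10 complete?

1

Timeline: | 10 0-1 | 11 1-5 | 13 5-10 | 12 10-18 |
Completion: 10=1  11=5  12=18  13=10
Turnaround (C−A): 10=1  11=5  12=18  13=10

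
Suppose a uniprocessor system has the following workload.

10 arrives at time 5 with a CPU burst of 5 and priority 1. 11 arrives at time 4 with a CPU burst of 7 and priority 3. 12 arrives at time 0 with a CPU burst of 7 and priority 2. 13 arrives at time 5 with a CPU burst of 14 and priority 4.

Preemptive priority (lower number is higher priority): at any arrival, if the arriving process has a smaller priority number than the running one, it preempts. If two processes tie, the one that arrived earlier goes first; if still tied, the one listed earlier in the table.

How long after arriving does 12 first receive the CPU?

0

Schedule: | 12 0-5 | 10 5-10 | 12 10-12 | 11 12-19 | 13 19-33 |
Completion: 10=10  11=19  12=12  13=33
Response(12) = first start − arrival = 0 − 0 = 0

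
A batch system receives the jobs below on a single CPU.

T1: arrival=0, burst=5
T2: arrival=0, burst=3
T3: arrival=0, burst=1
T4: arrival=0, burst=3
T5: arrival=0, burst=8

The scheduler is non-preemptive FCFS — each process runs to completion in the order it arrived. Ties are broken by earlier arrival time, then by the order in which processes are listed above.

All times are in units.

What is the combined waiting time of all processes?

Timeline: | T1 0-5 | T2 5-8 | T3 8-9 | T4 9-12 | T5 12-20 |
Completion: T1=5  T2=8  T3=9  T4=12  T5=20
Turnaround (C−A): T1=5  T2=8  T3=9  T4=12  T5=20
Waiting = turnaround − burst: T1=0, T2=5, T3=8, T4=9, T5=12
Total waiting = 0 + 5 + 8 + 9 + 12 = 34

34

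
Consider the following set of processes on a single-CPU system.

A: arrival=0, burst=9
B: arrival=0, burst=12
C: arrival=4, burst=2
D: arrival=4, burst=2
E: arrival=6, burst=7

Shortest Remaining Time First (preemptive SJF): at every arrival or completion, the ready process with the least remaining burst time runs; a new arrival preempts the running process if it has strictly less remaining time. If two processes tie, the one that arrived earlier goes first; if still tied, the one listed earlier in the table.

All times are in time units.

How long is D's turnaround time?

Schedule: | A 0-4 | C 4-6 | D 6-8 | A 8-13 | E 13-20 | B 20-32 |
Completion: A=13  B=32  C=6  D=8  E=20
Turnaround (C−A): A=13  B=32  C=2  D=4  E=14
Turnaround(D) = completion − arrival = 8 − 4 = 4

4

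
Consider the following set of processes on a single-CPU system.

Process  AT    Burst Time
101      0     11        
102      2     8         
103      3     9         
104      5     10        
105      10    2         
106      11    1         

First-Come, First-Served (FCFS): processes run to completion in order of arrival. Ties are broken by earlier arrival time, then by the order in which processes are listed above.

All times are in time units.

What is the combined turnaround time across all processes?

146

Timeline: | 101 0-11 | 102 11-19 | 103 19-28 | 104 28-38 | 105 38-40 | 106 40-41 |
Completion: 101=11  102=19  103=28  104=38  105=40  106=41
Turnaround (C−A): 101=11  102=17  103=25  104=33  105=30  106=30
Turnaround = completion − arrival: 101=11, 102=17, 103=25, 104=33, 105=30, 106=30
Total turnaround = 11 + 17 + 25 + 33 + 30 + 30 = 146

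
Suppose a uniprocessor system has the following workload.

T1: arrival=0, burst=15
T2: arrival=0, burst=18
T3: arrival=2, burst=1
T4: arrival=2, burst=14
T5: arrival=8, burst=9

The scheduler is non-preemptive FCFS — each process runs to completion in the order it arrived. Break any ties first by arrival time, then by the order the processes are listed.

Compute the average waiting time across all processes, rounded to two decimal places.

Gantt: | T1 0-15 | T2 15-33 | T3 33-34 | T4 34-48 | T5 48-57 |
Completion: T1=15  T2=33  T3=34  T4=48  T5=57
Waiting times: T1=0, T2=15, T3=31, T4=32, T5=40
Average waiting = (0+15+31+32+40) / 5 = 118/5 = 23.60

23.60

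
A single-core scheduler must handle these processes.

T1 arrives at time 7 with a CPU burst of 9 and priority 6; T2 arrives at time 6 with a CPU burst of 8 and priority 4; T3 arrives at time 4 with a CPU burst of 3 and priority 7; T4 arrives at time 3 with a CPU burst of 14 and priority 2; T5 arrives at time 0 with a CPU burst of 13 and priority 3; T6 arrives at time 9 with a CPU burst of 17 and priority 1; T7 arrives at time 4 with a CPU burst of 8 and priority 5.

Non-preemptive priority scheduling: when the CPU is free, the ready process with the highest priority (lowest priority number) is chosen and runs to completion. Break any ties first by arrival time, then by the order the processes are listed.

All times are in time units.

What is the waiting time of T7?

48

Timeline: | T5 0-13 | T6 13-30 | T4 30-44 | T2 44-52 | T7 52-60 | T1 60-69 | T3 69-72 |
Completion: T1=69  T2=52  T3=72  T4=44  T5=13  T6=30  T7=60
Waiting(T7) = turnaround − burst = 56 − 8 = 48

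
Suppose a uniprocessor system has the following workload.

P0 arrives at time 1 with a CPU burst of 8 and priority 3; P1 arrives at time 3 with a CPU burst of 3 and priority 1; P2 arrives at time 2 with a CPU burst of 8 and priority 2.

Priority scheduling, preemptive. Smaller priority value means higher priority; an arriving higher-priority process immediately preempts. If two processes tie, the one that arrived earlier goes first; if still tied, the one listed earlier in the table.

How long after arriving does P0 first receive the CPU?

0

Schedule: | idle 0-1 | P0 1-2 | P2 2-3 | P1 3-6 | P2 6-13 | P0 13-20 |
Completion: P0=20  P1=6  P2=13
Response(P0) = first start − arrival = 1 − 1 = 0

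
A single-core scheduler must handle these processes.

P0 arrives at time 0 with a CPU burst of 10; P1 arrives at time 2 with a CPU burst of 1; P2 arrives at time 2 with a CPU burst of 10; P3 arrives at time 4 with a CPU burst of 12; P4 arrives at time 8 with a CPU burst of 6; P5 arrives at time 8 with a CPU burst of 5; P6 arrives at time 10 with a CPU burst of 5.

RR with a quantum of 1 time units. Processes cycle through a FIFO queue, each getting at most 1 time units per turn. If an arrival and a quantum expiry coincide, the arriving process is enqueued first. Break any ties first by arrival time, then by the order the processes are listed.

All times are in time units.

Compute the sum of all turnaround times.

222

Schedule: | P0 0-2 | P1 2-3 | P2 3-4 | P0 4-5 | P3 5-6 | P2 6-7 | P0 7-8 | P3 8-9 | P2 9-10 | P4 10-11 | P5 11-12 | P0 12-13 | P3 13-14 | P6 14-15 | P2 15-16 | P4 16-17 | P5 17-18 | P0 18-19 | P3 19-20 | P6 20-21 | P2 21-22 | P4 22-23 | P5 23-24 | P0 24-25 | P3 25-26 | P6 26-27 | P2 27-28 | P4 28-29 | P5 29-30 | P0 30-31 | P3 31-32 | P6 32-33 | P2 33-34 | P4 34-35 | P5 35-36 | P0 36-37 | P3 37-38 | P6 38-39 | P2 39-40 | P4 40-41 | P0 41-42 | P3 42-43 | P2 43-44 | P3 44-45 | P2 45-46 | P3 46-49 |
Completion: P0=42  P1=3  P2=46  P3=49  P4=41  P5=36  P6=39
Turnaround = completion − arrival: P0=42, P1=1, P2=44, P3=45, P4=33, P5=28, P6=29
Total turnaround = 42 + 1 + 44 + 45 + 33 + 28 + 29 = 222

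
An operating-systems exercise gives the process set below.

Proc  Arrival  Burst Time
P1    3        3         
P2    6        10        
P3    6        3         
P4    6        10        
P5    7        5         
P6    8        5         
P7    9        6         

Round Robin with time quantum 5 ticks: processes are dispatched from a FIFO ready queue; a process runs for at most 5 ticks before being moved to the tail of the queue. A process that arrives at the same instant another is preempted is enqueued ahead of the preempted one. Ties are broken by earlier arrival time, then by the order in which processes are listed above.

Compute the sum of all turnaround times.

Timeline: | idle 0-3 | P1 3-6 | P2 6-11 | P3 11-14 | P4 14-19 | P5 19-24 | P6 24-29 | P7 29-34 | P2 34-39 | P4 39-44 | P7 44-45 |
Completion: P1=6  P2=39  P3=14  P4=44  P5=24  P6=29  P7=45
Turnaround (C−A): P1=3  P2=33  P3=8  P4=38  P5=17  P6=21  P7=36
Turnaround = completion − arrival: P1=3, P2=33, P3=8, P4=38, P5=17, P6=21, P7=36
Total turnaround = 3 + 33 + 8 + 38 + 17 + 21 + 36 = 156

156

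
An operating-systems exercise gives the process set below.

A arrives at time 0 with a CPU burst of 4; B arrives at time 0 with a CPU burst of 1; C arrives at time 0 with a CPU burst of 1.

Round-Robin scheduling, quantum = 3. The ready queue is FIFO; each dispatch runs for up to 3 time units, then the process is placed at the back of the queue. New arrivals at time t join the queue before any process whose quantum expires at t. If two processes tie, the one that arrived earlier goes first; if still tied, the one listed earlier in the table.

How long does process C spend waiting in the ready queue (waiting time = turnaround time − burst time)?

Gantt: | A 0-3 | B 3-4 | C 4-5 | A 5-6 |
Completion: A=6  B=4  C=5
Waiting(C) = turnaround − burst = 5 − 1 = 4

4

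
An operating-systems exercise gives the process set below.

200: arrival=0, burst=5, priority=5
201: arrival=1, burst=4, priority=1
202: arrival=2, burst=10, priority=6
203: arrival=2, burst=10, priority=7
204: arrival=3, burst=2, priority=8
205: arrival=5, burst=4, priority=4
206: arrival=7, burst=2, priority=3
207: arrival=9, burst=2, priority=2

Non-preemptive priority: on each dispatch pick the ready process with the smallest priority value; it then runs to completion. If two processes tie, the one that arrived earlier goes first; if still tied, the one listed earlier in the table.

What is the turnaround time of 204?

36

Gantt: | 200 0-5 | 201 5-9 | 207 9-11 | 206 11-13 | 205 13-17 | 202 17-27 | 203 27-37 | 204 37-39 |
Completion: 200=5  201=9  202=27  203=37  204=39  205=17  206=13  207=11
Turnaround(204) = completion − arrival = 39 − 3 = 36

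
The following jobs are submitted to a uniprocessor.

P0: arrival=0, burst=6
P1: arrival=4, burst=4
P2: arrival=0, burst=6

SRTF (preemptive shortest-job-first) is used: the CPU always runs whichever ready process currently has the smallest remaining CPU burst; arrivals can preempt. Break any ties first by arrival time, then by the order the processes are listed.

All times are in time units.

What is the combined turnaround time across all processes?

28

Schedule: | P0 0-6 | P1 6-10 | P2 10-16 |
Completion: P0=6  P1=10  P2=16
Turnaround (C−A): P0=6  P1=6  P2=16
Turnaround = completion − arrival: P0=6, P1=6, P2=16
Total turnaround = 6 + 6 + 16 = 28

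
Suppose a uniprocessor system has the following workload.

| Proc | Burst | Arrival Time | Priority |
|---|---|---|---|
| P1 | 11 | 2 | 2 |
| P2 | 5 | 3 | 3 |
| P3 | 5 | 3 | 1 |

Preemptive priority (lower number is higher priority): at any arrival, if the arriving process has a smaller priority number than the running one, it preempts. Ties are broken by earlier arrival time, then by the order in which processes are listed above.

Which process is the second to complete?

P1

Schedule: | idle 0-2 | P1 2-3 | P3 3-8 | P1 8-18 | P2 18-23 |
Completion: P1=18  P2=23  P3=8
Turnaround (C−A): P1=16  P2=20  P3=5
Finish order: P3 → P1 → P2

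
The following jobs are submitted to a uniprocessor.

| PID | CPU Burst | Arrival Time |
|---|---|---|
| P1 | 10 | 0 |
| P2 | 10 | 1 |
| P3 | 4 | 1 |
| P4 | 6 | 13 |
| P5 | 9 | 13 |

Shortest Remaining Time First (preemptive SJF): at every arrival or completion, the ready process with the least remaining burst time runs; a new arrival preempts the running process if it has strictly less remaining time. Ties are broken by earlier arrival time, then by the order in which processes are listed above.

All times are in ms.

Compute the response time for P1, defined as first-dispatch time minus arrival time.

0

Gantt: | P1 0-1 | P3 1-5 | P1 5-14 | P4 14-20 | P5 20-29 | P2 29-39 |
Completion: P1=14  P2=39  P3=5  P4=20  P5=29
Response(P1) = first start − arrival = 0 − 0 = 0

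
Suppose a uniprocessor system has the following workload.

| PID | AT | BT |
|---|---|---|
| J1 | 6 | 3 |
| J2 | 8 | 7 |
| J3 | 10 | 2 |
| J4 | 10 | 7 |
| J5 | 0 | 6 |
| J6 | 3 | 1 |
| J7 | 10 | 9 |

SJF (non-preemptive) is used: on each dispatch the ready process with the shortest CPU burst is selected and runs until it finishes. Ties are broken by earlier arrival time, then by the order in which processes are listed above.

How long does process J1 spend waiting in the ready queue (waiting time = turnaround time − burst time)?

Gantt: | J5 0-6 | J6 6-7 | J1 7-10 | J3 10-12 | J2 12-19 | J4 19-26 | J7 26-35 |
Completion: J1=10  J2=19  J3=12  J4=26  J5=6  J6=7  J7=35
Waiting(J1) = turnaround − burst = 4 − 3 = 1

1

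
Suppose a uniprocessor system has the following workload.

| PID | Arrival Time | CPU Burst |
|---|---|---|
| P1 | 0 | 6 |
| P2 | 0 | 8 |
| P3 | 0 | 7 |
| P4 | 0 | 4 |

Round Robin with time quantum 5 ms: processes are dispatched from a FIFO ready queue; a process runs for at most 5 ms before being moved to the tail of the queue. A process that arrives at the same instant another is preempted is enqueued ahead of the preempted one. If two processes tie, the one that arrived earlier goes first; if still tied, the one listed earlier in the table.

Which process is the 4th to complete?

Timeline: | P1 0-5 | P2 5-10 | P3 10-15 | P4 15-19 | P1 19-20 | P2 20-23 | P3 23-25 |
Completion: P1=20  P2=23  P3=25  P4=19
Turnaround (C−A): P1=20  P2=23  P3=25  P4=19
Finish order: P4 → P1 → P2 → P3

P3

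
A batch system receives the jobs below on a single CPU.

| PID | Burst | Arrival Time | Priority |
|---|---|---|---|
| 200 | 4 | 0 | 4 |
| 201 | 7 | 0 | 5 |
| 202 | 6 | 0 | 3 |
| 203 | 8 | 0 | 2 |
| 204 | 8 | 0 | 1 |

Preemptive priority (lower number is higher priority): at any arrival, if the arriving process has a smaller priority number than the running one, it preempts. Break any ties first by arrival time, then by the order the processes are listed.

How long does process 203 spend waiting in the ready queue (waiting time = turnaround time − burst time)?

Gantt: | 204 0-8 | 203 8-16 | 202 16-22 | 200 22-26 | 201 26-33 |
Completion: 200=26  201=33  202=22  203=16  204=8
Turnaround (C−A): 200=26  201=33  202=22  203=16  204=8
Waiting(203) = turnaround − burst = 16 − 8 = 8

8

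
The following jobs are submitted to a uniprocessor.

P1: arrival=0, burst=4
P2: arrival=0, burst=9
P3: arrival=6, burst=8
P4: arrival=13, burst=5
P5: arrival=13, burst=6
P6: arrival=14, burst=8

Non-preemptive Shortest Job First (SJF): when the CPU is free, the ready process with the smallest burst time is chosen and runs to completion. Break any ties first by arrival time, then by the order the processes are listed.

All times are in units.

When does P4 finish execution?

18

Timeline: | P1 0-4 | P2 4-13 | P4 13-18 | P5 18-24 | P3 24-32 | P6 32-40 |
Completion: P1=4  P2=13  P3=32  P4=18  P5=24  P6=40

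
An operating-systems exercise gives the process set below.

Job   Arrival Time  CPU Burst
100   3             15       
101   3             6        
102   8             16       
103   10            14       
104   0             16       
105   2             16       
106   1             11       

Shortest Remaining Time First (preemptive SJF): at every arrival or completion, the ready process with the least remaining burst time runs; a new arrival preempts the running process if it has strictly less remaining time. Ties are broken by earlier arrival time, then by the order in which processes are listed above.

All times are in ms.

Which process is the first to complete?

Gantt: | 104 0-1 | 106 1-3 | 101 3-9 | 106 9-18 | 103 18-32 | 104 32-47 | 100 47-62 | 105 62-78 | 102 78-94 |
Completion: 100=62  101=9  102=94  103=32  104=47  105=78  106=18
Turnaround (C−A): 100=59  101=6  102=86  103=22  104=47  105=76  106=17
Finish order: 101 → 106 → 103 → 104 → 100 → 105 → 102

101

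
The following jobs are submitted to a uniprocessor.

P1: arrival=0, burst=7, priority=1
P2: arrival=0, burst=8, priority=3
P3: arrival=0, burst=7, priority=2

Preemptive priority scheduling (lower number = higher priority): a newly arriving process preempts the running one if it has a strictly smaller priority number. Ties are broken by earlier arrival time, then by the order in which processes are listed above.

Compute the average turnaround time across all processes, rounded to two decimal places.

14.33

Schedule: | P1 0-7 | P3 7-14 | P2 14-22 |
Completion: P1=7  P2=22  P3=14
Turnaround times: P1=7, P2=22, P3=14
Average turnaround = (7+22+14) / 3 = 43/3 = 14.33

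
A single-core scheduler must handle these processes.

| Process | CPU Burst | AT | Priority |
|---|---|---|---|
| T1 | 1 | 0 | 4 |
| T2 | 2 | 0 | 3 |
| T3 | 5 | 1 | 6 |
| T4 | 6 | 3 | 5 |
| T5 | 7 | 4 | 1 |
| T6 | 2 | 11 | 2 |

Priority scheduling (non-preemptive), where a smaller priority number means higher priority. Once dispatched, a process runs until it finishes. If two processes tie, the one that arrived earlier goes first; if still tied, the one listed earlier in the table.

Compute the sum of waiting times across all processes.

29

Schedule: | T2 0-2 | T1 2-3 | T4 3-9 | T5 9-16 | T6 16-18 | T3 18-23 |
Completion: T1=3  T2=2  T3=23  T4=9  T5=16  T6=18
Turnaround (C−A): T1=3  T2=2  T3=22  T4=6  T5=12  T6=7
Waiting = turnaround − burst: T1=2, T2=0, T3=17, T4=0, T5=5, T6=5
Total waiting = 2 + 0 + 17 + 0 + 5 + 5 = 29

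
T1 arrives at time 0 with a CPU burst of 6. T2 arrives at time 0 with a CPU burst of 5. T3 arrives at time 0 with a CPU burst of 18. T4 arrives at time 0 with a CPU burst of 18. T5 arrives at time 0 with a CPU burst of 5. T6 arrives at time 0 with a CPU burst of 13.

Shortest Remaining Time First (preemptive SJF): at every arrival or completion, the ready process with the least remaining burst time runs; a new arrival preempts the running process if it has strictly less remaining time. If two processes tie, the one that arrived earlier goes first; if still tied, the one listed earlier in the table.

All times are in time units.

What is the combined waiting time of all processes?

Gantt: | T2 0-5 | T5 5-10 | T1 10-16 | T6 16-29 | T3 29-47 | T4 47-65 |
Completion: T1=16  T2=5  T3=47  T4=65  T5=10  T6=29
Waiting = turnaround − burst: T1=10, T2=0, T3=29, T4=47, T5=5, T6=16
Total waiting = 10 + 0 + 29 + 47 + 5 + 16 = 107

107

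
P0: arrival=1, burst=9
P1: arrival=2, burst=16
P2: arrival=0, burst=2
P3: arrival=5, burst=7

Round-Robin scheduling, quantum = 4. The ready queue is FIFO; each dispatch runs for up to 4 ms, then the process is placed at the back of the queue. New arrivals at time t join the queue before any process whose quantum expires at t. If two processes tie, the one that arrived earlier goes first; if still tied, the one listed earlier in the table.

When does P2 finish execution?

Gantt: | P2 0-2 | P0 2-6 | P1 6-10 | P3 10-14 | P0 14-18 | P1 18-22 | P3 22-25 | P0 25-26 | P1 26-34 |
Completion: P0=26  P1=34  P2=2  P3=25
Turnaround (C−A): P0=25  P1=32  P2=2  P3=20

2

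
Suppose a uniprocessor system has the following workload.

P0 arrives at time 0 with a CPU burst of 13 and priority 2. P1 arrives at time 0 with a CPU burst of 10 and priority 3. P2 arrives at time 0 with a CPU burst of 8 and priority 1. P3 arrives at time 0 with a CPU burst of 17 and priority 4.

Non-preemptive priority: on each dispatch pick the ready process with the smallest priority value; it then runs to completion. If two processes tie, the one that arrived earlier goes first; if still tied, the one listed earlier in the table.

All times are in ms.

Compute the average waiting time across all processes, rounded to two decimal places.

Schedule: | P2 0-8 | P0 8-21 | P1 21-31 | P3 31-48 |
Completion: P0=21  P1=31  P2=8  P3=48
Waiting times: P0=8, P1=21, P2=0, P3=31
Average waiting = (8+21+0+31) / 4 = 60/4 = 15.00

15.00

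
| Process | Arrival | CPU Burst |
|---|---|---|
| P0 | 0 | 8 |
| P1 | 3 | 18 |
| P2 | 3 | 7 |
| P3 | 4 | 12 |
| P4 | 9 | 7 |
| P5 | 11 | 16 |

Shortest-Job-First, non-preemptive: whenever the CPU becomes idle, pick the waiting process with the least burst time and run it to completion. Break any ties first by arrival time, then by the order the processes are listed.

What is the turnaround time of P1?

Timeline: | P0 0-8 | P2 8-15 | P4 15-22 | P3 22-34 | P5 34-50 | P1 50-68 |
Completion: P0=8  P1=68  P2=15  P3=34  P4=22  P5=50
Turnaround(P1) = completion − arrival = 68 − 3 = 65

65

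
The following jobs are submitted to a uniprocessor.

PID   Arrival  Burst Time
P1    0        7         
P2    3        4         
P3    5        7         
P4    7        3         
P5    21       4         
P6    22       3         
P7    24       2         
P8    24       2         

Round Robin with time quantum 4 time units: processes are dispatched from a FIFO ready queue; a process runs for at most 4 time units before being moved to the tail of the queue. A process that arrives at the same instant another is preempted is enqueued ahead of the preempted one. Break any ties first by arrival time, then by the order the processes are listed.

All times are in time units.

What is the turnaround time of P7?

6

Gantt: | P1 0-4 | P2 4-8 | P1 8-11 | P3 11-15 | P4 15-18 | P3 18-21 | P5 21-25 | P6 25-28 | P7 28-30 | P8 30-32 |
Completion: P1=11  P2=8  P3=21  P4=18  P5=25  P6=28  P7=30  P8=32
Turnaround (C−A): P1=11  P2=5  P3=16  P4=11  P5=4  P6=6  P7=6  P8=8
Turnaround(P7) = completion − arrival = 30 − 24 = 6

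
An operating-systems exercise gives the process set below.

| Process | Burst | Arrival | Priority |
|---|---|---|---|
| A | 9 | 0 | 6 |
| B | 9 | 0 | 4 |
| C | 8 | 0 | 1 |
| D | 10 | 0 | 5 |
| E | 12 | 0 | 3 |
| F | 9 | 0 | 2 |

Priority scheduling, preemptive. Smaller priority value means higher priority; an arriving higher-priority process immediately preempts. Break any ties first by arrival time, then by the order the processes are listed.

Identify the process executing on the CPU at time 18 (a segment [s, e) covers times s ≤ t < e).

E

Schedule: | C 0-8 | F 8-17 | E 17-29 | B 29-38 | D 38-48 | A 48-57 |
Completion: A=57  B=38  C=8  D=48  E=29  F=17
Turnaround (C−A): A=57  B=38  C=8  D=48  E=29  F=17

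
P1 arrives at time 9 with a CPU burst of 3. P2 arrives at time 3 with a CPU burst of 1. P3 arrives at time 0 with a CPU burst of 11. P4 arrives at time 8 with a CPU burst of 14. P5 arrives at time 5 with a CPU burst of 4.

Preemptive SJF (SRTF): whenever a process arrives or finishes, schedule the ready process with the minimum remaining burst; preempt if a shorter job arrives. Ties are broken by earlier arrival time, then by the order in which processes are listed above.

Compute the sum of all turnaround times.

52

Timeline: | P3 0-3 | P2 3-4 | P3 4-5 | P5 5-9 | P1 9-12 | P3 12-19 | P4 19-33 |
Completion: P1=12  P2=4  P3=19  P4=33  P5=9
Turnaround (C−A): P1=3  P2=1  P3=19  P4=25  P5=4
Turnaround = completion − arrival: P1=3, P2=1, P3=19, P4=25, P5=4
Total turnaround = 3 + 1 + 19 + 25 + 4 = 52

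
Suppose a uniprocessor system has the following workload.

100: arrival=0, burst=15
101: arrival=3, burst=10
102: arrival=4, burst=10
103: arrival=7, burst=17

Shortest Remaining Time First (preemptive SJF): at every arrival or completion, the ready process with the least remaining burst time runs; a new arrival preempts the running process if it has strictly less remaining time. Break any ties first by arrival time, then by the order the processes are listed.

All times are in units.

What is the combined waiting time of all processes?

57

Schedule: | 100 0-3 | 101 3-13 | 102 13-23 | 100 23-35 | 103 35-52 |
Completion: 100=35  101=13  102=23  103=52
Turnaround (C−A): 100=35  101=10  102=19  103=45
Waiting = turnaround − burst: 100=20, 101=0, 102=9, 103=28
Total waiting = 20 + 0 + 9 + 28 = 57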